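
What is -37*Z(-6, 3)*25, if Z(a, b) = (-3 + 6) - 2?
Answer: -925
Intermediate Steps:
Z(a, b) = 1 (Z(a, b) = 3 - 2 = 1)
-37*Z(-6, 3)*25 = -37*1*25 = -37*25 = -925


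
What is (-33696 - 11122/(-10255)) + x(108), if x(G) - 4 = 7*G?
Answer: -337747558/10255 ≈ -32935.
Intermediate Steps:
x(G) = 4 + 7*G
(-33696 - 11122/(-10255)) + x(108) = (-33696 - 11122/(-10255)) + (4 + 7*108) = (-33696 - 11122*(-1/10255)) + (4 + 756) = (-33696 + 11122/10255) + 760 = -345541358/10255 + 760 = -337747558/10255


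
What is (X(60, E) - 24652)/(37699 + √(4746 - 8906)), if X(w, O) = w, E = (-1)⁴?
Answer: -927093808/1421218761 + 196736*I*√65/1421218761 ≈ -0.65232 + 0.001116*I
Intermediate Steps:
E = 1
(X(60, E) - 24652)/(37699 + √(4746 - 8906)) = (60 - 24652)/(37699 + √(4746 - 8906)) = -24592/(37699 + √(-4160)) = -24592/(37699 + 8*I*√65)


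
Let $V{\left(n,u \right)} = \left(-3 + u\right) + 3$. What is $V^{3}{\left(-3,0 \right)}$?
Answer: $0$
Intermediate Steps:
$V{\left(n,u \right)} = u$
$V^{3}{\left(-3,0 \right)} = 0^{3} = 0$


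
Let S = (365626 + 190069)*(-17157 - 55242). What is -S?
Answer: 40231762305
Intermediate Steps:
S = -40231762305 (S = 555695*(-72399) = -40231762305)
-S = -1*(-40231762305) = 40231762305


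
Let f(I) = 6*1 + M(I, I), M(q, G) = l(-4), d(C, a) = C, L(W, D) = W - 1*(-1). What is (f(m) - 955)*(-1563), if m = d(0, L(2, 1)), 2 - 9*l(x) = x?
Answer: 1482245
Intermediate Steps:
L(W, D) = 1 + W (L(W, D) = W + 1 = 1 + W)
l(x) = 2/9 - x/9
m = 0
M(q, G) = ⅔ (M(q, G) = 2/9 - ⅑*(-4) = 2/9 + 4/9 = ⅔)
f(I) = 20/3 (f(I) = 6*1 + ⅔ = 6 + ⅔ = 20/3)
(f(m) - 955)*(-1563) = (20/3 - 955)*(-1563) = -2845/3*(-1563) = 1482245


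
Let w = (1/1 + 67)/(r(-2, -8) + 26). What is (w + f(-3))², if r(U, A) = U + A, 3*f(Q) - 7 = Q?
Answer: 4489/144 ≈ 31.174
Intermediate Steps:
f(Q) = 7/3 + Q/3
r(U, A) = A + U
w = 17/4 (w = (1/1 + 67)/((-8 - 2) + 26) = (1 + 67)/(-10 + 26) = 68/16 = 68*(1/16) = 17/4 ≈ 4.2500)
(w + f(-3))² = (17/4 + (7/3 + (⅓)*(-3)))² = (17/4 + (7/3 - 1))² = (17/4 + 4/3)² = (67/12)² = 4489/144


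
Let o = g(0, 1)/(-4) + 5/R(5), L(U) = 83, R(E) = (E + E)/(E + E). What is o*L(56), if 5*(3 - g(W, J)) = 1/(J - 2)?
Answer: 1743/5 ≈ 348.60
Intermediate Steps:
R(E) = 1 (R(E) = (2*E)/((2*E)) = (2*E)*(1/(2*E)) = 1)
g(W, J) = 3 - 1/(5*(-2 + J)) (g(W, J) = 3 - 1/(5*(J - 2)) = 3 - 1/(5*(-2 + J)))
o = 21/5 (o = ((-31 + 15*1)/(5*(-2 + 1)))/(-4) + 5/1 = ((1/5)*(-31 + 15)/(-1))*(-1/4) + 5*1 = ((1/5)*(-1)*(-16))*(-1/4) + 5 = (16/5)*(-1/4) + 5 = -4/5 + 5 = 21/5 ≈ 4.2000)
o*L(56) = (21/5)*83 = 1743/5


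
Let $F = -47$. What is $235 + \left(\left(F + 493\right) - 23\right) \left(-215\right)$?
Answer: $-90710$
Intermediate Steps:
$235 + \left(\left(F + 493\right) - 23\right) \left(-215\right) = 235 + \left(\left(-47 + 493\right) - 23\right) \left(-215\right) = 235 + \left(446 - 23\right) \left(-215\right) = 235 + 423 \left(-215\right) = 235 - 90945 = -90710$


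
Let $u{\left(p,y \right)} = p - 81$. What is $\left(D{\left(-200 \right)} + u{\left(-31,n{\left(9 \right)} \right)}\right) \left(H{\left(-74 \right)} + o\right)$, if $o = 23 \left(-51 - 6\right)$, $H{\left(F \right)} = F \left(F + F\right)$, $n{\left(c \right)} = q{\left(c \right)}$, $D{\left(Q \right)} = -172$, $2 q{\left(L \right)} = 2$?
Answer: $-2738044$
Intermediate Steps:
$q{\left(L \right)} = 1$ ($q{\left(L \right)} = \frac{1}{2} \cdot 2 = 1$)
$n{\left(c \right)} = 1$
$u{\left(p,y \right)} = -81 + p$
$H{\left(F \right)} = 2 F^{2}$ ($H{\left(F \right)} = F 2 F = 2 F^{2}$)
$o = -1311$ ($o = 23 \left(-57\right) = -1311$)
$\left(D{\left(-200 \right)} + u{\left(-31,n{\left(9 \right)} \right)}\right) \left(H{\left(-74 \right)} + o\right) = \left(-172 - 112\right) \left(2 \left(-74\right)^{2} - 1311\right) = \left(-172 - 112\right) \left(2 \cdot 5476 - 1311\right) = - 284 \left(10952 - 1311\right) = \left(-284\right) 9641 = -2738044$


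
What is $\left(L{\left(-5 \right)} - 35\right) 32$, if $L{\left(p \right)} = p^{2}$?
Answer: $-320$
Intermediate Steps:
$\left(L{\left(-5 \right)} - 35\right) 32 = \left(\left(-5\right)^{2} - 35\right) 32 = \left(25 - 35\right) 32 = \left(-10\right) 32 = -320$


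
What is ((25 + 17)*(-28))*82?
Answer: -96432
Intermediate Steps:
((25 + 17)*(-28))*82 = (42*(-28))*82 = -1176*82 = -96432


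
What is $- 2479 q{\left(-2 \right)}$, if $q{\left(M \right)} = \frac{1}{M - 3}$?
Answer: $\frac{2479}{5} \approx 495.8$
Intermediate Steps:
$q{\left(M \right)} = \frac{1}{-3 + M}$
$- 2479 q{\left(-2 \right)} = - \frac{2479}{-3 - 2} = - \frac{2479}{-5} = \left(-2479\right) \left(- \frac{1}{5}\right) = \frac{2479}{5}$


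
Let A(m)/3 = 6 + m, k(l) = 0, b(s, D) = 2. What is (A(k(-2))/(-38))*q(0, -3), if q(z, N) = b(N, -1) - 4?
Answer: 18/19 ≈ 0.94737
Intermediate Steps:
q(z, N) = -2 (q(z, N) = 2 - 4 = -2)
A(m) = 18 + 3*m (A(m) = 3*(6 + m) = 18 + 3*m)
(A(k(-2))/(-38))*q(0, -3) = ((18 + 3*0)/(-38))*(-2) = ((18 + 0)*(-1/38))*(-2) = (18*(-1/38))*(-2) = -9/19*(-2) = 18/19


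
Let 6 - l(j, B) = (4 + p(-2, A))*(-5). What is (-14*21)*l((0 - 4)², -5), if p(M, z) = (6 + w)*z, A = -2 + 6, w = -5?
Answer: -13524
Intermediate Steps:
A = 4
p(M, z) = z (p(M, z) = (6 - 5)*z = 1*z = z)
l(j, B) = 46 (l(j, B) = 6 - (4 + 4)*(-5) = 6 - 8*(-5) = 6 - 1*(-40) = 6 + 40 = 46)
(-14*21)*l((0 - 4)², -5) = -14*21*46 = -294*46 = -13524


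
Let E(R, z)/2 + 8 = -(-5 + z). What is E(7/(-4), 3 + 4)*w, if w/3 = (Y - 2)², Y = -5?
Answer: -2940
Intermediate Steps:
w = 147 (w = 3*(-5 - 2)² = 3*(-7)² = 3*49 = 147)
E(R, z) = -6 - 2*z (E(R, z) = -16 + 2*(-(-5 + z)) = -16 + 2*(5 - z) = -16 + (10 - 2*z) = -6 - 2*z)
E(7/(-4), 3 + 4)*w = (-6 - 2*(3 + 4))*147 = (-6 - 2*7)*147 = (-6 - 14)*147 = -20*147 = -2940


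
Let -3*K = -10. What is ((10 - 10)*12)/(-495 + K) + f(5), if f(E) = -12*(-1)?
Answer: 12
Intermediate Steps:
K = 10/3 (K = -⅓*(-10) = 10/3 ≈ 3.3333)
f(E) = 12
((10 - 10)*12)/(-495 + K) + f(5) = ((10 - 10)*12)/(-495 + 10/3) + 12 = (0*12)/(-1475/3) + 12 = -3/1475*0 + 12 = 0 + 12 = 12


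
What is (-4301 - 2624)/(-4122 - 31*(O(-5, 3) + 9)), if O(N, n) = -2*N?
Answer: 6925/4711 ≈ 1.4700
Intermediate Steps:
(-4301 - 2624)/(-4122 - 31*(O(-5, 3) + 9)) = (-4301 - 2624)/(-4122 - 31*(-2*(-5) + 9)) = -6925/(-4122 - 31*(10 + 9)) = -6925/(-4122 - 31*19) = -6925/(-4122 - 589) = -6925/(-4711) = -6925*(-1/4711) = 6925/4711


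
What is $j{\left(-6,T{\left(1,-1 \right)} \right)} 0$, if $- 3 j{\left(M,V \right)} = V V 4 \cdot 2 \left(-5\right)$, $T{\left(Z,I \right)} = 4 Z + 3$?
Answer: $0$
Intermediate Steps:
$T{\left(Z,I \right)} = 3 + 4 Z$
$j{\left(M,V \right)} = \frac{40 V^{2}}{3}$ ($j{\left(M,V \right)} = - \frac{V V 4 \cdot 2 \left(-5\right)}{3} = - \frac{V^{2} \cdot 4 \cdot 2 \left(-5\right)}{3} = - \frac{4 V^{2} \cdot 2 \left(-5\right)}{3} = - \frac{8 V^{2} \left(-5\right)}{3} = - \frac{\left(-40\right) V^{2}}{3} = \frac{40 V^{2}}{3}$)
$j{\left(-6,T{\left(1,-1 \right)} \right)} 0 = \frac{40 \left(3 + 4 \cdot 1\right)^{2}}{3} \cdot 0 = \frac{40 \left(3 + 4\right)^{2}}{3} \cdot 0 = \frac{40 \cdot 7^{2}}{3} \cdot 0 = \frac{40}{3} \cdot 49 \cdot 0 = \frac{1960}{3} \cdot 0 = 0$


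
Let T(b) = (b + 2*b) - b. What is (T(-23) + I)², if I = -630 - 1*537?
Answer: 1471369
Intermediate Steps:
I = -1167 (I = -630 - 537 = -1167)
T(b) = 2*b (T(b) = 3*b - b = 2*b)
(T(-23) + I)² = (2*(-23) - 1167)² = (-46 - 1167)² = (-1213)² = 1471369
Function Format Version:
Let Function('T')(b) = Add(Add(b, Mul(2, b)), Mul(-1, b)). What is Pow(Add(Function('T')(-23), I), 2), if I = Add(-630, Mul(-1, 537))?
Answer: 1471369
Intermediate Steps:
I = -1167 (I = Add(-630, -537) = -1167)
Function('T')(b) = Mul(2, b) (Function('T')(b) = Add(Mul(3, b), Mul(-1, b)) = Mul(2, b))
Pow(Add(Function('T')(-23), I), 2) = Pow(Add(Mul(2, -23), -1167), 2) = Pow(Add(-46, -1167), 2) = Pow(-1213, 2) = 1471369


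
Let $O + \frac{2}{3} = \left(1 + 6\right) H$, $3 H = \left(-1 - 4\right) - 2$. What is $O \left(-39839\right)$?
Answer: $677263$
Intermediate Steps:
$H = - \frac{7}{3}$ ($H = \frac{\left(-1 - 4\right) - 2}{3} = \frac{-5 - 2}{3} = \frac{1}{3} \left(-7\right) = - \frac{7}{3} \approx -2.3333$)
$O = -17$ ($O = - \frac{2}{3} + \left(1 + 6\right) \left(- \frac{7}{3}\right) = - \frac{2}{3} + 7 \left(- \frac{7}{3}\right) = - \frac{2}{3} - \frac{49}{3} = -17$)
$O \left(-39839\right) = \left(-17\right) \left(-39839\right) = 677263$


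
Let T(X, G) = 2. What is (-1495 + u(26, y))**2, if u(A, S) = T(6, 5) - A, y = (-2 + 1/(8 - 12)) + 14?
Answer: 2307361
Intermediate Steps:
y = 47/4 (y = (-2 + 1/(-4)) + 14 = (-2 - 1/4) + 14 = -9/4 + 14 = 47/4 ≈ 11.750)
u(A, S) = 2 - A
(-1495 + u(26, y))**2 = (-1495 + (2 - 1*26))**2 = (-1495 + (2 - 26))**2 = (-1495 - 24)**2 = (-1519)**2 = 2307361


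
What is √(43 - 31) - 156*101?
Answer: -15756 + 2*√3 ≈ -15753.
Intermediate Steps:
√(43 - 31) - 156*101 = √12 - 15756 = 2*√3 - 15756 = -15756 + 2*√3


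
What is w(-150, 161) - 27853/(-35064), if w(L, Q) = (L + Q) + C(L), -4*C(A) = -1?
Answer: 422323/35064 ≈ 12.044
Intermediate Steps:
C(A) = ¼ (C(A) = -¼*(-1) = ¼)
w(L, Q) = ¼ + L + Q (w(L, Q) = (L + Q) + ¼ = ¼ + L + Q)
w(-150, 161) - 27853/(-35064) = (¼ - 150 + 161) - 27853/(-35064) = 45/4 - 27853*(-1)/35064 = 45/4 - 1*(-27853/35064) = 45/4 + 27853/35064 = 422323/35064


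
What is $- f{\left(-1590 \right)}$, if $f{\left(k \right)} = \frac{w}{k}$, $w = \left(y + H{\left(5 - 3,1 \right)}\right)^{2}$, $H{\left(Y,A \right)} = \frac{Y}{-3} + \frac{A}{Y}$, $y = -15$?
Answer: $\frac{8281}{57240} \approx 0.14467$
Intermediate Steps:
$H{\left(Y,A \right)} = - \frac{Y}{3} + \frac{A}{Y}$ ($H{\left(Y,A \right)} = Y \left(- \frac{1}{3}\right) + \frac{A}{Y} = - \frac{Y}{3} + \frac{A}{Y}$)
$w = \frac{8281}{36}$ ($w = \left(-15 + \left(- \frac{5 - 3}{3} + 1 \frac{1}{5 - 3}\right)\right)^{2} = \left(-15 + \left(\left(- \frac{1}{3}\right) 2 + 1 \cdot \frac{1}{2}\right)\right)^{2} = \left(-15 + \left(- \frac{2}{3} + 1 \cdot \frac{1}{2}\right)\right)^{2} = \left(-15 + \left(- \frac{2}{3} + \frac{1}{2}\right)\right)^{2} = \left(-15 - \frac{1}{6}\right)^{2} = \left(- \frac{91}{6}\right)^{2} = \frac{8281}{36} \approx 230.03$)
$f{\left(k \right)} = \frac{8281}{36 k}$
$- f{\left(-1590 \right)} = - \frac{8281}{36 \left(-1590\right)} = - \frac{8281 \left(-1\right)}{36 \cdot 1590} = \left(-1\right) \left(- \frac{8281}{57240}\right) = \frac{8281}{57240}$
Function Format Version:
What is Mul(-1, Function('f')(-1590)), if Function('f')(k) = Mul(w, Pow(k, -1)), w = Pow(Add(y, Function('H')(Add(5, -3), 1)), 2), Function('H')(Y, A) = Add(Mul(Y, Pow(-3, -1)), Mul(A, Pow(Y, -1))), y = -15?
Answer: Rational(8281, 57240) ≈ 0.14467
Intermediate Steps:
Function('H')(Y, A) = Add(Mul(Rational(-1, 3), Y), Mul(A, Pow(Y, -1))) (Function('H')(Y, A) = Add(Mul(Y, Rational(-1, 3)), Mul(A, Pow(Y, -1))) = Add(Mul(Rational(-1, 3), Y), Mul(A, Pow(Y, -1))))
w = Rational(8281, 36) (w = Pow(Add(-15, Add(Mul(Rational(-1, 3), Add(5, -3)), Mul(1, Pow(Add(5, -3), -1)))), 2) = Pow(Add(-15, Add(Mul(Rational(-1, 3), 2), Mul(1, Pow(2, -1)))), 2) = Pow(Add(-15, Add(Rational(-2, 3), Mul(1, Rational(1, 2)))), 2) = Pow(Add(-15, Add(Rational(-2, 3), Rational(1, 2))), 2) = Pow(Add(-15, Rational(-1, 6)), 2) = Pow(Rational(-91, 6), 2) = Rational(8281, 36) ≈ 230.03)
Function('f')(k) = Mul(Rational(8281, 36), Pow(k, -1))
Mul(-1, Function('f')(-1590)) = Mul(-1, Mul(Rational(8281, 36), Pow(-1590, -1))) = Mul(-1, Mul(Rational(8281, 36), Rational(-1, 1590))) = Mul(-1, Rational(-8281, 57240)) = Rational(8281, 57240)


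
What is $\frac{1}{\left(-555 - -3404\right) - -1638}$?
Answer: $\frac{1}{4487} \approx 0.00022287$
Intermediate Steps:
$\frac{1}{\left(-555 - -3404\right) - -1638} = \frac{1}{\left(-555 + 3404\right) + 1638} = \frac{1}{2849 + 1638} = \frac{1}{4487}$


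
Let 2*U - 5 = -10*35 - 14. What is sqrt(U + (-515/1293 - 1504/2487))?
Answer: I*sqrt(829565401067754)/2143794 ≈ 13.435*I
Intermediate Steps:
U = -359/2 (U = 5/2 + (-10*35 - 14)/2 = 5/2 + (-350 - 14)/2 = 5/2 + (1/2)*(-364) = 5/2 - 182 = -359/2 ≈ -179.50)
sqrt(U + (-515/1293 - 1504/2487)) = sqrt(-359/2 + (-515/1293 - 1504/2487)) = sqrt(-359/2 - 1075159/1071897) = sqrt(-386961341/2143794) = I*sqrt(829565401067754)/2143794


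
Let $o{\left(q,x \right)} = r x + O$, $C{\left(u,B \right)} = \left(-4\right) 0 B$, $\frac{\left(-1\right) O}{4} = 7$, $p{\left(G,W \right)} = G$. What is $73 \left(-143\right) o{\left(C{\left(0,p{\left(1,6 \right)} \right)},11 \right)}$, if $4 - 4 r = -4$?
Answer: $62634$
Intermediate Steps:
$r = 2$ ($r = 1 - -1 = 1 + 1 = 2$)
$O = -28$ ($O = \left(-4\right) 7 = -28$)
$C{\left(u,B \right)} = 0$ ($C{\left(u,B \right)} = 0 B = 0$)
$o{\left(q,x \right)} = -28 + 2 x$ ($o{\left(q,x \right)} = 2 x - 28 = -28 + 2 x$)
$73 \left(-143\right) o{\left(C{\left(0,p{\left(1,6 \right)} \right)},11 \right)} = 73 \left(-143\right) \left(-28 + 2 \cdot 11\right) = - 10439 \left(-28 + 22\right) = \left(-10439\right) \left(-6\right) = 62634$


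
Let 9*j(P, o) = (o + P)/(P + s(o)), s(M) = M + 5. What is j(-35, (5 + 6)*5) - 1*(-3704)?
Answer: 166684/45 ≈ 3704.1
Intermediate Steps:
s(M) = 5 + M
j(P, o) = (P + o)/(9*(5 + P + o)) (j(P, o) = ((o + P)/(P + (5 + o)))/9 = ((P + o)/(5 + P + o))/9 = (P + o)/(9*(5 + P + o)))
j(-35, (5 + 6)*5) - 1*(-3704) = (-35 + (5 + 6)*5)/(9*(5 - 35 + (5 + 6)*5)) - 1*(-3704) = (-35 + 11*5)/(9*(5 - 35 + 11*5)) + 3704 = (-35 + 55)/(9*(5 - 35 + 55)) + 3704 = (⅑)*20/25 + 3704 = (⅑)*(1/25)*20 + 3704 = 4/45 + 3704 = 166684/45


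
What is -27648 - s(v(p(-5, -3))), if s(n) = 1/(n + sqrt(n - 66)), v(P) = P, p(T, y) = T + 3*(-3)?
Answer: -3815417/138 + I*sqrt(5)/69 ≈ -27648.0 + 0.032407*I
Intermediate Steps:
p(T, y) = -9 + T (p(T, y) = T - 9 = -9 + T)
s(n) = 1/(n + sqrt(-66 + n))
-27648 - s(v(p(-5, -3))) = -27648 - 1/((-9 - 5) + sqrt(-66 + (-9 - 5))) = -27648 - 1/(-14 + sqrt(-66 - 14)) = -27648 - 1/(-14 + sqrt(-80)) = -27648 - 1/(-14 + 4*I*sqrt(5))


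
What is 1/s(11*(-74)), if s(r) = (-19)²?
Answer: 1/361 ≈ 0.0027701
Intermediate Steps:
s(r) = 361
1/s(11*(-74)) = 1/361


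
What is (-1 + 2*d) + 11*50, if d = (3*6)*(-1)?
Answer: 513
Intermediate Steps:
d = -18 (d = 18*(-1) = -18)
(-1 + 2*d) + 11*50 = (-1 + 2*(-18)) + 11*50 = (-1 - 36) + 550 = -37 + 550 = 513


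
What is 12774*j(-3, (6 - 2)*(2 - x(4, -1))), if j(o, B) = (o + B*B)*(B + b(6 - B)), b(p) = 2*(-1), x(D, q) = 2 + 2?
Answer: -7792140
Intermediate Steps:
x(D, q) = 4
b(p) = -2
j(o, B) = (-2 + B)*(o + B²) (j(o, B) = (o + B*B)*(B - 2) = (o + B²)*(-2 + B) = (-2 + B)*(o + B²))
12774*j(-3, (6 - 2)*(2 - x(4, -1))) = 12774*(((6 - 2)*(2 - 1*4))³ - 2*(-3) - 2*(2 - 1*4)²*(6 - 2)² + ((6 - 2)*(2 - 1*4))*(-3)) = 12774*((4*(2 - 4))³ + 6 - 2*16*(2 - 4)² + (4*(2 - 4))*(-3)) = 12774*((4*(-2))³ + 6 - 2*(4*(-2))² + (4*(-2))*(-3)) = 12774*((-8)³ + 6 - 2*(-8)² - 8*(-3)) = 12774*(-512 + 6 - 2*64 + 24) = 12774*(-512 + 6 - 128 + 24) = 12774*(-610) = -7792140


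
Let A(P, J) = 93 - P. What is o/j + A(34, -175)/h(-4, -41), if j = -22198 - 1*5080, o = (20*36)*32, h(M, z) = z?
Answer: -1277021/559199 ≈ -2.2837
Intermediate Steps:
o = 23040 (o = 720*32 = 23040)
j = -27278 (j = -22198 - 5080 = -27278)
o/j + A(34, -175)/h(-4, -41) = 23040/(-27278) + (93 - 1*34)/(-41) = 23040*(-1/27278) + (93 - 34)*(-1/41) = -11520/13639 + 59*(-1/41) = -11520/13639 - 59/41 = -1277021/559199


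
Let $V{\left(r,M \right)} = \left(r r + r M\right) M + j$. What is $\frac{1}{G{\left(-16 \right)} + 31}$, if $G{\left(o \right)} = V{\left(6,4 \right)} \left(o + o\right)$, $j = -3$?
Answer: $- \frac{1}{7553} \approx -0.0001324$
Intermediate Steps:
$V{\left(r,M \right)} = -3 + M \left(r^{2} + M r\right)$ ($V{\left(r,M \right)} = \left(r r + r M\right) M - 3 = \left(r^{2} + M r\right) M - 3 = M \left(r^{2} + M r\right) - 3 = -3 + M \left(r^{2} + M r\right)$)
$G{\left(o \right)} = 474 o$ ($G{\left(o \right)} = \left(-3 + 4 \cdot 6^{2} + 6 \cdot 4^{2}\right) \left(o + o\right) = \left(-3 + 4 \cdot 36 + 6 \cdot 16\right) 2 o = \left(-3 + 144 + 96\right) 2 o = 237 \cdot 2 o = 474 o$)
$\frac{1}{G{\left(-16 \right)} + 31} = \frac{1}{474 \left(-16\right) + 31} = \frac{1}{-7584 + 31} = \frac{1}{-7553} = - \frac{1}{7553}$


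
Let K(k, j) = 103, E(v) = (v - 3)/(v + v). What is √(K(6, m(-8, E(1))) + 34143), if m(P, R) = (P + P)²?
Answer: √34246 ≈ 185.06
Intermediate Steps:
E(v) = (-3 + v)/(2*v) (E(v) = (-3 + v)/((2*v)) = (-3 + v)*(1/(2*v)) = (-3 + v)/(2*v))
m(P, R) = 4*P² (m(P, R) = (2*P)² = 4*P²)
√(K(6, m(-8, E(1))) + 34143) = √(103 + 34143) = √34246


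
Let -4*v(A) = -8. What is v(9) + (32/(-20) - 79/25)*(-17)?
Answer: 2073/25 ≈ 82.920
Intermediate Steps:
v(A) = 2 (v(A) = -1/4*(-8) = 2)
v(9) + (32/(-20) - 79/25)*(-17) = 2 + (32/(-20) - 79/25)*(-17) = 2 + (32*(-1/20) - 79*1/25)*(-17) = 2 + (-8/5 - 79/25)*(-17) = 2 - 119/25*(-17) = 2 + 2023/25 = 2073/25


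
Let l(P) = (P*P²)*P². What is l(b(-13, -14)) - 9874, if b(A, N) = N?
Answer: -547698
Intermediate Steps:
l(P) = P⁵ (l(P) = P³*P² = P⁵)
l(b(-13, -14)) - 9874 = (-14)⁵ - 9874 = -537824 - 9874 = -547698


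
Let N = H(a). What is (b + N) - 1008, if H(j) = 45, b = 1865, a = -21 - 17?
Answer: 902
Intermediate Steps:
a = -38
N = 45
(b + N) - 1008 = (1865 + 45) - 1008 = 1910 - 1008 = 902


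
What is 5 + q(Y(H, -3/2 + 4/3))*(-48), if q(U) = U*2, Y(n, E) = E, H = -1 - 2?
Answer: 21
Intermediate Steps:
H = -3
q(U) = 2*U
5 + q(Y(H, -3/2 + 4/3))*(-48) = 5 + (2*(-3/2 + 4/3))*(-48) = 5 + (2*(-⅙))*(-48) = 5 - ⅓*(-48) = 5 + 16 = 21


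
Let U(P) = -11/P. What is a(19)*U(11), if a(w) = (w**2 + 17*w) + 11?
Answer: -695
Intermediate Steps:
a(w) = 11 + w**2 + 17*w
a(19)*U(11) = (11 + 19**2 + 17*19)*(-11/11) = (11 + 361 + 323)*(-11*1/11) = 695*(-1) = -695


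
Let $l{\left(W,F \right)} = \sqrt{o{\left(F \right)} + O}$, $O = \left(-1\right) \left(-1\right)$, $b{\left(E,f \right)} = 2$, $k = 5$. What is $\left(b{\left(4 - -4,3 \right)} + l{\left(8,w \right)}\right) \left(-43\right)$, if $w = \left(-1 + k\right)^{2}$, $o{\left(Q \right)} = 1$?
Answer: $-86 - 43 \sqrt{2} \approx -146.81$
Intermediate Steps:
$w = 16$ ($w = \left(-1 + 5\right)^{2} = 4^{2} = 16$)
$O = 1$
$l{\left(W,F \right)} = \sqrt{2}$ ($l{\left(W,F \right)} = \sqrt{1 + 1} = \sqrt{2}$)
$\left(b{\left(4 - -4,3 \right)} + l{\left(8,w \right)}\right) \left(-43\right) = \left(2 + \sqrt{2}\right) \left(-43\right) = -86 - 43 \sqrt{2}$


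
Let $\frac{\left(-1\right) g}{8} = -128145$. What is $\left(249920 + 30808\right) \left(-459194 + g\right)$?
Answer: $158882503248$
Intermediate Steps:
$g = 1025160$ ($g = \left(-8\right) \left(-128145\right) = 1025160$)
$\left(249920 + 30808\right) \left(-459194 + g\right) = \left(249920 + 30808\right) \left(-459194 + 1025160\right) = 280728 \cdot 565966 = 158882503248$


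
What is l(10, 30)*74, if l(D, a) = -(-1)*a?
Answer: 2220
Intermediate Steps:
l(D, a) = a
l(10, 30)*74 = 30*74 = 2220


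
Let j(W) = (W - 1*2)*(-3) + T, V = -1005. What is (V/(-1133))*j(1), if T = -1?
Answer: 2010/1133 ≈ 1.7741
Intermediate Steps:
j(W) = 5 - 3*W (j(W) = (W - 1*2)*(-3) - 1 = (W - 2)*(-3) - 1 = (-2 + W)*(-3) - 1 = (6 - 3*W) - 1 = 5 - 3*W)
(V/(-1133))*j(1) = (-1005/(-1133))*(5 - 3*1) = (-1005*(-1/1133))*(5 - 3) = (1005/1133)*2 = 2010/1133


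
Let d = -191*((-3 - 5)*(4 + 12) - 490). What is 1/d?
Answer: 1/118038 ≈ 8.4718e-6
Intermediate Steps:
d = 118038 (d = -191*(-8*16 - 490) = -191*(-128 - 490) = -191*(-618) = 118038)
1/d = 1/118038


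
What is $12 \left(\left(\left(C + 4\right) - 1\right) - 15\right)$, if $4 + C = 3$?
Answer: $-156$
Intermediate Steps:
$C = -1$ ($C = -4 + 3 = -1$)
$12 \left(\left(\left(C + 4\right) - 1\right) - 15\right) = 12 \left(\left(\left(-1 + 4\right) - 1\right) - 15\right) = 12 \left(\left(3 - 1\right) - 15\right) = 12 \left(2 - 15\right) = 12 \left(-13\right) = -156$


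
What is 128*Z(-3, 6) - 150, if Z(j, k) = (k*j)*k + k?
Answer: -13206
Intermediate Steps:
Z(j, k) = k + j*k² (Z(j, k) = (j*k)*k + k = j*k² + k = k + j*k²)
128*Z(-3, 6) - 150 = 128*(6*(1 - 3*6)) - 150 = 128*(6*(1 - 18)) - 150 = 128*(6*(-17)) - 150 = 128*(-102) - 150 = -13056 - 150 = -13206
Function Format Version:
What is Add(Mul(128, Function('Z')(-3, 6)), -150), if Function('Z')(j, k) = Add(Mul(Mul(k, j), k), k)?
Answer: -13206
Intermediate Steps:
Function('Z')(j, k) = Add(k, Mul(j, Pow(k, 2))) (Function('Z')(j, k) = Add(Mul(Mul(j, k), k), k) = Add(Mul(j, Pow(k, 2)), k) = Add(k, Mul(j, Pow(k, 2))))
Add(Mul(128, Function('Z')(-3, 6)), -150) = Add(Mul(128, Mul(6, Add(1, Mul(-3, 6)))), -150) = Add(Mul(128, Mul(6, Add(1, -18))), -150) = Add(Mul(128, Mul(6, -17)), -150) = Add(Mul(128, -102), -150) = Add(-13056, -150) = -13206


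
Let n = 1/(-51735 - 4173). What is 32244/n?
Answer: -1802697552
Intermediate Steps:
n = -1/55908 (n = 1/(-55908) = -1/55908 ≈ -1.7887e-5)
32244/n = 32244/(-1/55908) = 32244*(-55908) = -1802697552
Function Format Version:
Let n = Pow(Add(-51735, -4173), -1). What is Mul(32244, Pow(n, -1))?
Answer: -1802697552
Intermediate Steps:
n = Rational(-1, 55908) (n = Pow(-55908, -1) = Rational(-1, 55908) ≈ -1.7887e-5)
Mul(32244, Pow(n, -1)) = Mul(32244, Pow(Rational(-1, 55908), -1)) = Mul(32244, -55908) = -1802697552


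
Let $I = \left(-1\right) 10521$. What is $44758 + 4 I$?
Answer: $2674$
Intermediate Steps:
$I = -10521$
$44758 + 4 I = 44758 + 4 \left(-10521\right) = 44758 - 42084 = 2674$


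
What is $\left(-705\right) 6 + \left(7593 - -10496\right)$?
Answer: $13859$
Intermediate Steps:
$\left(-705\right) 6 + \left(7593 - -10496\right) = -4230 + \left(7593 + 10496\right) = -4230 + 18089 = 13859$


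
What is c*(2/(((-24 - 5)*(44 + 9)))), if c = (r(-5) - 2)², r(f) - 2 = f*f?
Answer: -1250/1537 ≈ -0.81327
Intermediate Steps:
r(f) = 2 + f² (r(f) = 2 + f*f = 2 + f²)
c = 625 (c = ((2 + (-5)²) - 2)² = ((2 + 25) - 2)² = (27 - 2)² = 25² = 625)
c*(2/(((-24 - 5)*(44 + 9)))) = 625*(2/(((-24 - 5)*(44 + 9)))) = 625*(2/((-29*53))) = 625*(2/(-1537)) = 625*(2*(-1/1537)) = 625*(-2/1537) = -1250/1537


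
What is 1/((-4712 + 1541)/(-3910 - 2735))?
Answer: 2215/1057 ≈ 2.0956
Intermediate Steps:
1/((-4712 + 1541)/(-3910 - 2735)) = 1/(-3171/(-6645)) = 1/(-3171*(-1/6645)) = 1/(1057/2215) = 2215/1057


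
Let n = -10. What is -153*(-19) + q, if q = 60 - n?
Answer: 2977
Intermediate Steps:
q = 70 (q = 60 - 1*(-10) = 60 + 10 = 70)
-153*(-19) + q = -153*(-19) + 70 = 2907 + 70 = 2977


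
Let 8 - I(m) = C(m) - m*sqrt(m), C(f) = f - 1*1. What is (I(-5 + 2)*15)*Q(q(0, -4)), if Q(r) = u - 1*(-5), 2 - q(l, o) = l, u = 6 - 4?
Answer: 1260 - 315*I*sqrt(3) ≈ 1260.0 - 545.6*I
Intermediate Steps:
u = 2
q(l, o) = 2 - l
C(f) = -1 + f (C(f) = f - 1 = -1 + f)
Q(r) = 7 (Q(r) = 2 - 1*(-5) = 2 + 5 = 7)
I(m) = 9 + m**(3/2) - m (I(m) = 8 - ((-1 + m) - m*sqrt(m)) = 8 - ((-1 + m) - m**(3/2)) = 8 - (-1 + m - m**(3/2)) = 8 + (1 + m**(3/2) - m) = 9 + m**(3/2) - m)
(I(-5 + 2)*15)*Q(q(0, -4)) = ((9 + (-5 + 2)**(3/2) - (-5 + 2))*15)*7 = ((9 + (-3)**(3/2) - 1*(-3))*15)*7 = ((9 - 3*I*sqrt(3) + 3)*15)*7 = ((12 - 3*I*sqrt(3))*15)*7 = (180 - 45*I*sqrt(3))*7 = 1260 - 315*I*sqrt(3)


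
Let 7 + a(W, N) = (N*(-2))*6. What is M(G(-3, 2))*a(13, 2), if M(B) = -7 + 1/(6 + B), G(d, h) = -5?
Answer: 186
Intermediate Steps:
a(W, N) = -7 - 12*N (a(W, N) = -7 + (N*(-2))*6 = -7 - 2*N*6 = -7 - 12*N)
M(G(-3, 2))*a(13, 2) = ((-41 - 7*(-5))/(6 - 5))*(-7 - 12*2) = ((-41 + 35)/1)*(-7 - 24) = (1*(-6))*(-31) = -6*(-31) = 186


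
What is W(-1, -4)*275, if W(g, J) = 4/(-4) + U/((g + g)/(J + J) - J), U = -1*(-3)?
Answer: -1375/17 ≈ -80.882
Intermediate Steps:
U = 3
W(g, J) = -1 + 3/(-J + g/J) (W(g, J) = 4/(-4) + 3/((g + g)/(J + J) - J) = 4*(-¼) + 3/((2*g)/((2*J)) - J) = -1 + 3/((2*g)*(1/(2*J)) - J) = -1 + 3/(g/J - J) = -1 + 3/(-J + g/J))
W(-1, -4)*275 = ((-1 - 1*(-4)² - 3*(-4))/((-4)² - 1*(-1)))*275 = ((-1 - 1*16 + 12)/(16 + 1))*275 = ((-1 - 16 + 12)/17)*275 = ((1/17)*(-5))*275 = -5/17*275 = -1375/17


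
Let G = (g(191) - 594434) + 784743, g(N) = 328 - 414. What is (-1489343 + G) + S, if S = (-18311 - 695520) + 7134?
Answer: -2005817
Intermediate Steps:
g(N) = -86
G = 190223 (G = (-86 - 594434) + 784743 = -594520 + 784743 = 190223)
S = -706697 (S = -713831 + 7134 = -706697)
(-1489343 + G) + S = (-1489343 + 190223) - 706697 = -1299120 - 706697 = -2005817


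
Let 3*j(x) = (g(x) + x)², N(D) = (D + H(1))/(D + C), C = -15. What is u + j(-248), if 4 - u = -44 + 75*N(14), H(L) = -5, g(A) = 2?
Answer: 20895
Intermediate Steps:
N(D) = (-5 + D)/(-15 + D) (N(D) = (D - 5)/(D - 15) = (-5 + D)/(-15 + D))
j(x) = (2 + x)²/3
u = 723 (u = 4 - (-44 + 75*((-5 + 14)/(-15 + 14))) = 4 - (-44 + 75*(9/(-1))) = 4 - (-44 + 75*(-1*9)) = 4 - (-44 + 75*(-9)) = 4 - (-44 - 675) = 4 - 1*(-719) = 4 + 719 = 723)
u + j(-248) = 723 + (2 - 248)²/3 = 723 + (⅓)*(-246)² = 723 + (⅓)*60516 = 723 + 20172 = 20895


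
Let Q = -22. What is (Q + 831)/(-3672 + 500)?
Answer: -809/3172 ≈ -0.25504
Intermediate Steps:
(Q + 831)/(-3672 + 500) = (-22 + 831)/(-3672 + 500) = 809/(-3172) = 809*(-1/3172) = -809/3172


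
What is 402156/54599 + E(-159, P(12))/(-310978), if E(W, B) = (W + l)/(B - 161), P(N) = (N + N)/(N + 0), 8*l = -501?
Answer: 53026115204823/7199133236528 ≈ 7.3656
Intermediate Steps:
l = -501/8 (l = (1/8)*(-501) = -501/8 ≈ -62.625)
P(N) = 2 (P(N) = (2*N)/N = 2)
E(W, B) = (-501/8 + W)/(-161 + B) (E(W, B) = (W - 501/8)/(B - 161) = (-501/8 + W)/(-161 + B))
402156/54599 + E(-159, P(12))/(-310978) = 402156/54599 + ((-501/8 - 159)/(-161 + 2))/(-310978) = 402156*(1/54599) + (-1773/8/(-159))*(-1/310978) = 402156/54599 - 1/159*(-1773/8)*(-1/310978) = 402156/54599 + (591/424)*(-1/310978) = 402156/54599 - 591/131854672 = 53026115204823/7199133236528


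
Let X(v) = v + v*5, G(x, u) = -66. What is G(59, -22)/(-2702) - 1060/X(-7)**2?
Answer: -49066/85113 ≈ -0.57648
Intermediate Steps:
X(v) = 6*v (X(v) = v + 5*v = 6*v)
G(59, -22)/(-2702) - 1060/X(-7)**2 = -66/(-2702) - 1060/((6*(-7))**2) = -66*(-1/2702) - 1060/((-42)**2) = 33/1351 - 1060/1764 = 33/1351 - 1060*1/1764 = 33/1351 - 265/441 = -49066/85113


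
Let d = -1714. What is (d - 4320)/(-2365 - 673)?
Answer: 431/217 ≈ 1.9862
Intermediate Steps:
(d - 4320)/(-2365 - 673) = (-1714 - 4320)/(-2365 - 673) = -6034/(-3038) = -6034*(-1/3038) = 431/217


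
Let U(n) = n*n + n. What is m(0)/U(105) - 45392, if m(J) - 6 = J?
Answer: -84202159/1855 ≈ -45392.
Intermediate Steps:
U(n) = n + n² (U(n) = n² + n = n + n²)
m(J) = 6 + J
m(0)/U(105) - 45392 = (6 + 0)/((105*(1 + 105))) - 45392 = 6/((105*106)) - 45392 = 6/11130 - 45392 = 6*(1/11130) - 45392 = 1/1855 - 45392 = -84202159/1855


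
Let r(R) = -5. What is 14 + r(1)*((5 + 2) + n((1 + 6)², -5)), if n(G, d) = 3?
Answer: -36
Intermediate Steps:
14 + r(1)*((5 + 2) + n((1 + 6)², -5)) = 14 - 5*((5 + 2) + 3) = 14 - 5*(7 + 3) = 14 - 5*10 = 14 - 50 = -36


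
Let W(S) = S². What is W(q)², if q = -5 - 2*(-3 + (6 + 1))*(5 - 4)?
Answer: 28561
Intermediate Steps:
q = -13 (q = -5 - 2*(-3 + 7) = -5 - 8 = -13)
W(q)² = ((-13)²)² = 169² = 28561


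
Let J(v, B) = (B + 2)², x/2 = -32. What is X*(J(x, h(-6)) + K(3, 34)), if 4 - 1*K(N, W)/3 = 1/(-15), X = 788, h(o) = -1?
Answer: 52008/5 ≈ 10402.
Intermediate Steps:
x = -64 (x = 2*(-32) = -64)
J(v, B) = (2 + B)²
K(N, W) = 61/5 (K(N, W) = 12 - 3/(-15) = 12 - 3*(-1)/15 = 12 - 3*(-1/15) = 12 + ⅕ = 61/5)
X*(J(x, h(-6)) + K(3, 34)) = 788*((2 - 1)² + 61/5) = 788*(1² + 61/5) = 788*(1 + 61/5) = 788*(66/5) = 52008/5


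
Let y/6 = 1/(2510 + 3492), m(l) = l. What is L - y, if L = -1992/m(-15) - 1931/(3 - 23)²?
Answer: 153616989/1200400 ≈ 127.97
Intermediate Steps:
y = 3/3001 (y = 6/(2510 + 3492) = 6/6002 = 6*(1/6002) = 3/3001 ≈ 0.00099967)
L = 51189/400 (L = -1992/(-15) - 1931/(3 - 23)² = -1992*(-1/15) - 1931/((-20)²) = 664/5 - 1931/400 = 51189/400 ≈ 127.97)
L - y = 51189/400 - 1*3/3001 = 51189/400 - 3/3001 = 153616989/1200400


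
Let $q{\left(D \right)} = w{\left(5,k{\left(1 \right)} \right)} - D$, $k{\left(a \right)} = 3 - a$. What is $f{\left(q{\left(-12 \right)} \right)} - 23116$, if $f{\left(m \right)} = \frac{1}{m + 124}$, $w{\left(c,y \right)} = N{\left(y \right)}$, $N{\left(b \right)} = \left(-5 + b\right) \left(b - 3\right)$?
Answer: $- \frac{3213123}{139} \approx -23116.0$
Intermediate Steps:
$N{\left(b \right)} = \left(-5 + b\right) \left(-3 + b\right)$
$w{\left(c,y \right)} = 15 + y^{2} - 8 y$
$q{\left(D \right)} = 3 - D$ ($q{\left(D \right)} = \left(15 + \left(3 - 1\right)^{2} - 8 \left(3 - 1\right)\right) - D = \left(15 + 2^{2} - 16\right) - D = \left(15 + 4 - 16\right) - D = 3 - D$)
$f{\left(m \right)} = \frac{1}{124 + m}$
$f{\left(q{\left(-12 \right)} \right)} - 23116 = \frac{1}{124 + \left(3 - -12\right)} - 23116 = \frac{1}{124 + \left(3 + 12\right)} - 23116 = \frac{1}{124 + 15} - 23116 = \frac{1}{139} - 23116 = - \frac{3213123}{139}$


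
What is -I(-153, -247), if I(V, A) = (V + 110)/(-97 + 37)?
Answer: -43/60 ≈ -0.71667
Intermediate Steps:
I(V, A) = -11/6 - V/60 (I(V, A) = (110 + V)/(-60) = (110 + V)*(-1/60) = -11/6 - V/60)
-I(-153, -247) = -(-11/6 - 1/60*(-153)) = -(-11/6 + 51/20) = -1*43/60 = -43/60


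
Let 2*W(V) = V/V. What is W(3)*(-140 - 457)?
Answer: -597/2 ≈ -298.50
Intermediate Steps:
W(V) = ½ (W(V) = (V/V)/2 = (½)*1 = ½)
W(3)*(-140 - 457) = (-140 - 457)/2 = (½)*(-597) = -597/2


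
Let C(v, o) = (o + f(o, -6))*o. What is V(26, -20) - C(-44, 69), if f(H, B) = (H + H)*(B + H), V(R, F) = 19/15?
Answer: -9069686/15 ≈ -6.0465e+5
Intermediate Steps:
V(R, F) = 19/15 (V(R, F) = 19*(1/15) = 19/15)
f(H, B) = 2*H*(B + H) (f(H, B) = (2*H)*(B + H) = 2*H*(B + H))
C(v, o) = o*(o + 2*o*(-6 + o)) (C(v, o) = (o + 2*o*(-6 + o))*o = o*(o + 2*o*(-6 + o)))
V(26, -20) - C(-44, 69) = 19/15 - 69²*(-11 + 2*69) = 19/15 - 4761*(-11 + 138) = 19/15 - 4761*127 = 19/15 - 1*604647 = 19/15 - 604647 = -9069686/15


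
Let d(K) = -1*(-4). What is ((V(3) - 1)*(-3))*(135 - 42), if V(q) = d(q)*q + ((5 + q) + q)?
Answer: -6138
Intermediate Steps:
d(K) = 4
V(q) = 5 + 6*q (V(q) = 4*q + ((5 + q) + q) = 4*q + (5 + 2*q) = 5 + 6*q)
((V(3) - 1)*(-3))*(135 - 42) = (((5 + 6*3) - 1)*(-3))*(135 - 42) = (((5 + 18) - 1)*(-3))*93 = ((23 - 1)*(-3))*93 = (22*(-3))*93 = -66*93 = -6138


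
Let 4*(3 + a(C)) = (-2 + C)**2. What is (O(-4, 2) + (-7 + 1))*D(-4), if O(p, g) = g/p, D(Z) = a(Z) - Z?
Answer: -65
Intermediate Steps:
a(C) = -3 + (-2 + C)**2/4
D(Z) = -3 - Z + (-2 + Z)**2/4 (D(Z) = (-3 + (-2 + Z)**2/4) - Z = -3 - Z + (-2 + Z)**2/4)
(O(-4, 2) + (-7 + 1))*D(-4) = (2/(-4) + (-7 + 1))*(-2 - 2*(-4) + (1/4)*(-4)**2) = (2*(-1/4) - 6)*(-2 + 8 + (1/4)*16) = (-1/2 - 6)*(-2 + 8 + 4) = -13/2*10 = -65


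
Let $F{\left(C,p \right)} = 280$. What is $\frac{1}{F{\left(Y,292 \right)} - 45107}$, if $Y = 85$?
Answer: $- \frac{1}{44827} \approx -2.2308 \cdot 10^{-5}$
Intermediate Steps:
$\frac{1}{F{\left(Y,292 \right)} - 45107} = \frac{1}{280 - 45107} = \frac{1}{-44827} = - \frac{1}{44827}$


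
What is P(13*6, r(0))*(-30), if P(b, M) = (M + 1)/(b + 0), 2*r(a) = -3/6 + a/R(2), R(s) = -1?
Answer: -15/52 ≈ -0.28846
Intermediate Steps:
r(a) = -¼ - a/2 (r(a) = (-3/6 + a/(-1))/2 = (-3*⅙ + a*(-1))/2 = (-½ - a)/2 = -¼ - a/2)
P(b, M) = (1 + M)/b
P(13*6, r(0))*(-30) = ((1 + (-¼ - ½*0))/((13*6)))*(-30) = ((1 + (-¼ + 0))/78)*(-30) = ((1 - ¼)/78)*(-30) = ((1/78)*(¾))*(-30) = (1/104)*(-30) = -15/52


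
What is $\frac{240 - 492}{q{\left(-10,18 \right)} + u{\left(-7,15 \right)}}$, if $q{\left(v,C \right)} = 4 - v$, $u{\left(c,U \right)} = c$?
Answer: $-36$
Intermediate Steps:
$\frac{240 - 492}{q{\left(-10,18 \right)} + u{\left(-7,15 \right)}} = \frac{240 - 492}{\left(4 - -10\right) - 7} = - \frac{252}{\left(4 + 10\right) - 7} = - \frac{252}{14 - 7} = - \frac{252}{7} = \left(-252\right) \frac{1}{7} = -36$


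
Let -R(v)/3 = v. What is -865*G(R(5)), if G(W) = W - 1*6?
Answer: 18165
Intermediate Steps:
R(v) = -3*v
G(W) = -6 + W (G(W) = W - 6 = -6 + W)
-865*G(R(5)) = -865*(-6 - 3*5) = -865*(-6 - 15) = -865*(-21) = 18165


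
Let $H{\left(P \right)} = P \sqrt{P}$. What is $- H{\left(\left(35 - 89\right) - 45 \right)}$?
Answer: $297 i \sqrt{11} \approx 985.04 i$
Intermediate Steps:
$H{\left(P \right)} = P^{\frac{3}{2}}$
$- H{\left(\left(35 - 89\right) - 45 \right)} = - \left(\left(35 - 89\right) - 45\right)^{\frac{3}{2}} = - \left(-54 - 45\right)^{\frac{3}{2}} = - \left(-99\right)^{\frac{3}{2}} = - \left(-297\right) i \sqrt{11} = 297 i \sqrt{11}$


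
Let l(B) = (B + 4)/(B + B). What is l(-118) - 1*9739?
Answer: -1149145/118 ≈ -9738.5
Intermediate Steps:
l(B) = (4 + B)/(2*B) (l(B) = (4 + B)/((2*B)) = (4 + B)*(1/(2*B)) = (4 + B)/(2*B))
l(-118) - 1*9739 = (1/2)*(4 - 118)/(-118) - 1*9739 = (1/2)*(-1/118)*(-114) - 9739 = 57/118 - 9739 = -1149145/118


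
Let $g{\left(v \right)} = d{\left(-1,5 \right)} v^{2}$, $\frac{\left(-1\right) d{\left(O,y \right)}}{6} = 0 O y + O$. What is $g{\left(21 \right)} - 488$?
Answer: $2158$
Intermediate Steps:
$d{\left(O,y \right)} = - 6 O$ ($d{\left(O,y \right)} = - 6 \left(0 O y + O\right) = - 6 \left(0 y + O\right) = - 6 \left(0 + O\right) = - 6 O$)
$g{\left(v \right)} = 6 v^{2}$ ($g{\left(v \right)} = \left(-6\right) \left(-1\right) v^{2} = 6 v^{2}$)
$g{\left(21 \right)} - 488 = 6 \cdot 21^{2} - 488 = 6 \cdot 441 - 488 = 2646 - 488 = 2158$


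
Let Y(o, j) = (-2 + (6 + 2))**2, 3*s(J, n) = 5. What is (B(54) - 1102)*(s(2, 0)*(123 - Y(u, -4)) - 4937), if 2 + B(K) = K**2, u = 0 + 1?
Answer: -8683104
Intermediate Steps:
u = 1
s(J, n) = 5/3 (s(J, n) = (1/3)*5 = 5/3)
Y(o, j) = 36 (Y(o, j) = (-2 + 8)**2 = 6**2 = 36)
B(K) = -2 + K**2
(B(54) - 1102)*(s(2, 0)*(123 - Y(u, -4)) - 4937) = ((-2 + 54**2) - 1102)*(5*(123 - 1*36)/3 - 4937) = ((-2 + 2916) - 1102)*(5*(123 - 36)/3 - 4937) = (2914 - 1102)*((5/3)*87 - 4937) = 1812*(145 - 4937) = 1812*(-4792) = -8683104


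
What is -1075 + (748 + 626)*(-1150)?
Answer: -1581175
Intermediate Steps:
-1075 + (748 + 626)*(-1150) = -1075 + 1374*(-1150) = -1075 - 1580100 = -1581175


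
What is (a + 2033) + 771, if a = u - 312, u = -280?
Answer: 2212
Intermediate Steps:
a = -592 (a = -280 - 312 = -592)
(a + 2033) + 771 = (-592 + 2033) + 771 = 1441 + 771 = 2212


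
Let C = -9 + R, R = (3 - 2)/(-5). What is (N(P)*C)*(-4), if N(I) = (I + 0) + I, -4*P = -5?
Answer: 92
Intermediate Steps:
P = 5/4 (P = -¼*(-5) = 5/4 ≈ 1.2500)
N(I) = 2*I (N(I) = I + I = 2*I)
R = -⅕ (R = 1*(-⅕) = -⅕ ≈ -0.20000)
C = -46/5 (C = -9 - ⅕ = -46/5 ≈ -9.2000)
(N(P)*C)*(-4) = ((2*(5/4))*(-46/5))*(-4) = ((5/2)*(-46/5))*(-4) = -23*(-4) = 92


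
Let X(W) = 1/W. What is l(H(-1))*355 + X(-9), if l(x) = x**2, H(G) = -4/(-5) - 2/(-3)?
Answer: 11453/15 ≈ 763.53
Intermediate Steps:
H(G) = 22/15 (H(G) = -4*(-1/5) - 2*(-1/3) = 4/5 + 2/3 = 22/15)
l(H(-1))*355 + X(-9) = (22/15)**2*355 + 1/(-9) = (484/225)*355 - 1/9 = 34364/45 - 1/9 = 11453/15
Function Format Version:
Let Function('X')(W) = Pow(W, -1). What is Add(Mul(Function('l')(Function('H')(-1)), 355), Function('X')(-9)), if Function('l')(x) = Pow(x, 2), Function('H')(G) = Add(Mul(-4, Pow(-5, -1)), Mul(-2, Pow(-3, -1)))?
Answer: Rational(11453, 15) ≈ 763.53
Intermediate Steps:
Function('H')(G) = Rational(22, 15) (Function('H')(G) = Add(Mul(-4, Rational(-1, 5)), Mul(-2, Rational(-1, 3))) = Add(Rational(4, 5), Rational(2, 3)) = Rational(22, 15))
Add(Mul(Function('l')(Function('H')(-1)), 355), Function('X')(-9)) = Add(Mul(Pow(Rational(22, 15), 2), 355), Pow(-9, -1)) = Add(Mul(Rational(484, 225), 355), Rational(-1, 9)) = Add(Rational(34364, 45), Rational(-1, 9)) = Rational(11453, 15)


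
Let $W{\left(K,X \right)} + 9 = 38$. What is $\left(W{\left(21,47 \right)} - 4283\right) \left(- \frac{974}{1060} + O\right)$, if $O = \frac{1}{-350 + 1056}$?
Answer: $\frac{365091042}{93545} \approx 3902.8$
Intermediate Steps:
$W{\left(K,X \right)} = 29$ ($W{\left(K,X \right)} = -9 + 38 = 29$)
$O = \frac{1}{706} \approx 0.0014164$
$\left(W{\left(21,47 \right)} - 4283\right) \left(- \frac{974}{1060} + O\right) = \left(29 - 4283\right) \left(- \frac{974}{1060} + \frac{1}{706}\right) = - 4254 \left(\left(-974\right) \frac{1}{1060} + \frac{1}{706}\right) = - 4254 \left(- \frac{487}{530} + \frac{1}{706}\right) = \left(-4254\right) \left(- \frac{85823}{93545}\right) = \frac{365091042}{93545}$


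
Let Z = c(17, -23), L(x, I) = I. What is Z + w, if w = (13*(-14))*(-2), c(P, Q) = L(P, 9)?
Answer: 373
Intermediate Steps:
c(P, Q) = 9
w = 364 (w = -182*(-2) = 364)
Z = 9
Z + w = 9 + 364 = 373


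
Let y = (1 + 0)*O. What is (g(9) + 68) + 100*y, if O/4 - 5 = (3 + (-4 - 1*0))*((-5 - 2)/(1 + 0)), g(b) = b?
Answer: 4877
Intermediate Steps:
O = 48 (O = 20 + 4*((3 + (-4 - 1*0))*((-5 - 2)/(1 + 0))) = 20 + 4*((3 + (-4 + 0))*(-7/1)) = 20 + 4*((3 - 4)*(-7*1)) = 20 + 4*(-1*(-7)) = 20 + 4*7 = 20 + 28 = 48)
y = 48 (y = (1 + 0)*48 = 1*48 = 48)
(g(9) + 68) + 100*y = (9 + 68) + 100*48 = 77 + 4800 = 4877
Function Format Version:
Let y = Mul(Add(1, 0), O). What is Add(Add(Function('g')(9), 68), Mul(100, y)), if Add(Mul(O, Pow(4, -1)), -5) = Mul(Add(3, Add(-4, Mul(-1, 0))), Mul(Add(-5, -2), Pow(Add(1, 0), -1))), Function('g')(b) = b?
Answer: 4877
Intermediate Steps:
O = 48 (O = Add(20, Mul(4, Mul(Add(3, Add(-4, Mul(-1, 0))), Mul(Add(-5, -2), Pow(Add(1, 0), -1))))) = Add(20, Mul(4, Mul(Add(3, Add(-4, 0)), Mul(-7, Pow(1, -1))))) = Add(20, Mul(4, Mul(Add(3, -4), Mul(-7, 1)))) = Add(20, Mul(4, Mul(-1, -7))) = Add(20, Mul(4, 7)) = Add(20, 28) = 48)
y = 48 (y = Mul(Add(1, 0), 48) = Mul(1, 48) = 48)
Add(Add(Function('g')(9), 68), Mul(100, y)) = Add(Add(9, 68), Mul(100, 48)) = Add(77, 4800) = 4877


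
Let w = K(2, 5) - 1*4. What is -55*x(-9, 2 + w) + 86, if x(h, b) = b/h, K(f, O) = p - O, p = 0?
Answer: 389/9 ≈ 43.222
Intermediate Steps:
K(f, O) = -O (K(f, O) = 0 - O = -O)
w = -9 (w = -1*5 - 1*4 = -5 - 4 = -9)
-55*x(-9, 2 + w) + 86 = -55*(2 - 9)/(-9) + 86 = -(-385)*(-1)/9 + 86 = -55*7/9 + 86 = -385/9 + 86 = 389/9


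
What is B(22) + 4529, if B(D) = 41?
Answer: 4570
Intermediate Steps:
B(22) + 4529 = 41 + 4529 = 4570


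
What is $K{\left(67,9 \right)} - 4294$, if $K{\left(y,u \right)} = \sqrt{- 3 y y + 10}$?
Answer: $-4294 + i \sqrt{13457} \approx -4294.0 + 116.0 i$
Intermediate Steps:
$K{\left(y,u \right)} = \sqrt{10 - 3 y^{2}}$ ($K{\left(y,u \right)} = \sqrt{- 3 y^{2} + 10} = \sqrt{10 - 3 y^{2}}$)
$K{\left(67,9 \right)} - 4294 = \sqrt{10 - 3 \cdot 67^{2}} - 4294 = \sqrt{10 - 13467} - 4294 = \sqrt{-13457} - 4294 = i \sqrt{13457} - 4294 = -4294 + i \sqrt{13457}$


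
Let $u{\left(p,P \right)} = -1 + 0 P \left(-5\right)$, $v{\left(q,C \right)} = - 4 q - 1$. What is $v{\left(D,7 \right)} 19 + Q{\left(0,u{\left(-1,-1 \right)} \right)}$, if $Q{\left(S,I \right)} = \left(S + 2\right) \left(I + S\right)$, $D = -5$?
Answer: $359$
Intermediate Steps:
$v{\left(q,C \right)} = -1 - 4 q$
$u{\left(p,P \right)} = -1$ ($u{\left(p,P \right)} = -1 + 0 \left(-5\right) = -1 + 0 = -1$)
$Q{\left(S,I \right)} = \left(2 + S\right) \left(I + S\right)$
$v{\left(D,7 \right)} 19 + Q{\left(0,u{\left(-1,-1 \right)} \right)} = \left(-1 - -20\right) 19 + \left(0^{2} + 2 \left(-1\right) + 2 \cdot 0 - 0\right) = \left(-1 + 20\right) 19 + \left(0 - 2 + 0 + 0\right) = 19 \cdot 19 - 2 = 361 - 2 = 359$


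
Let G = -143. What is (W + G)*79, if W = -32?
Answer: -13825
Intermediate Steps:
(W + G)*79 = (-32 - 143)*79 = -175*79 = -13825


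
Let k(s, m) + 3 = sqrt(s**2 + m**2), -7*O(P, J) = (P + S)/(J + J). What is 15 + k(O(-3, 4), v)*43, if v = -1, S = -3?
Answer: -114 + 43*sqrt(793)/28 ≈ -70.754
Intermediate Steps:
O(P, J) = -(-3 + P)/(14*J) (O(P, J) = -(P - 3)/(7*(J + J)) = -(-3 + P)/(7*(2*J)) = -(-3 + P)*1/(2*J)/7 = -(-3 + P)/(14*J))
k(s, m) = -3 + sqrt(m**2 + s**2) (k(s, m) = -3 + sqrt(s**2 + m**2) = -3 + sqrt(m**2 + s**2))
15 + k(O(-3, 4), v)*43 = 15 + (-3 + sqrt((-1)**2 + ((1/14)*(3 - 1*(-3))/4)**2))*43 = 15 + (-3 + sqrt(1 + ((1/14)*(1/4)*(3 + 3))**2))*43 = 15 + (-3 + sqrt(1 + ((1/14)*(1/4)*6)**2))*43 = 15 + (-3 + sqrt(1 + (3/28)**2))*43 = 15 + (-3 + sqrt(1 + 9/784))*43 = 15 + (-3 + sqrt(793/784))*43 = 15 + (-3 + sqrt(793)/28)*43 = 15 + (-129 + 43*sqrt(793)/28) = -114 + 43*sqrt(793)/28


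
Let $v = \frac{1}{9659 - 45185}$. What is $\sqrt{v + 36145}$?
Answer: $\frac{\sqrt{45618484318494}}{35526} \approx 190.12$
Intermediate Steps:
$v = - \frac{1}{35526}$ ($v = \frac{1}{-35526} = - \frac{1}{35526} \approx -2.8148 \cdot 10^{-5}$)
$\sqrt{v + 36145} = \sqrt{- \frac{1}{35526} + 36145} = \sqrt{\frac{1284087269}{35526}} = \frac{\sqrt{45618484318494}}{35526}$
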